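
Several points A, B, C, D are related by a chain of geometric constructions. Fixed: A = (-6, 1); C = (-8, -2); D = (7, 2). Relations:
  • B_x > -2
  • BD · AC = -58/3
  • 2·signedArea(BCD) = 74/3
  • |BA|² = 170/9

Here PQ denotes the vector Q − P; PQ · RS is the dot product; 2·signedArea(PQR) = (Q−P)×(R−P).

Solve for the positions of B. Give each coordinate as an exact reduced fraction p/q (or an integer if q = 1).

B = (-5/3, 4/3)

1. B_x = -5/3  [BD · AC = -58/3 ∩ 2·signedArea(BCD) = 74/3]
2. B_y = 4/3  [BD · AC = -58/3 ∩ 2·signedArea(BCD) = 74/3]
   → B = (-5/3, 4/3)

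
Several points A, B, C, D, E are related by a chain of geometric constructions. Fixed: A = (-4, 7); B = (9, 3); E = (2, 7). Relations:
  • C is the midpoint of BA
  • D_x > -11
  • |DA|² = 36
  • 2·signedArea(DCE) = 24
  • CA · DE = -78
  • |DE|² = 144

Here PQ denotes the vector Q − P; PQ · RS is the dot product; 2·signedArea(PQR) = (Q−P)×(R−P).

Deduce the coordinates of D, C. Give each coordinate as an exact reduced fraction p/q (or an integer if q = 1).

C = (5/2, 5)
D = (-10, 7)

1. C_x = 5/2  [C is the midpoint of BA]
2. C_y = 5  [C is the midpoint of BA]
   → C = (5/2, 5)
3. D_x = -10  [2·signedArea(DCE) = 24 ∩ CA · DE = -78]
4. D_y = 7  [2·signedArea(DCE) = 24 ∩ CA · DE = -78]
   → D = (-10, 7)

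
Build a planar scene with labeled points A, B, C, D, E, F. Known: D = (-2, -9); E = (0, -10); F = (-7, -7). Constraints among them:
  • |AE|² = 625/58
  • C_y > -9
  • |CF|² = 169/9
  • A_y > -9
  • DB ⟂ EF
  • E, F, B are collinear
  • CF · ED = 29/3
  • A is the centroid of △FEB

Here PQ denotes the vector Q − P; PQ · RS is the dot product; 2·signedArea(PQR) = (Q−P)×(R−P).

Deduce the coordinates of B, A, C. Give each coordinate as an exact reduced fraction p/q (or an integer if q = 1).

1. B_x = -119/58  [E, F, B are collinear ∩ DB ⟂ EF]
2. B_y = -529/58  [E, F, B are collinear ∩ DB ⟂ EF]
   → B = (-119/58, -529/58)
3. A_x = -175/58  [A is the centroid of △FEB]
4. A_y = -505/58  [A is the centroid of △FEB]
   → A = (-175/58, -505/58)
5. C_x = -3  [line 2·x + -1·y + -8/3 = 0 ∩ |CF|² = 169/9]
6. C_y = -26/3  [line 2·x + -1·y + -8/3 = 0 ∩ |CF|² = 169/9]
   → C = (-3, -26/3)

A = (-175/58, -505/58)
B = (-119/58, -529/58)
C = (-3, -26/3)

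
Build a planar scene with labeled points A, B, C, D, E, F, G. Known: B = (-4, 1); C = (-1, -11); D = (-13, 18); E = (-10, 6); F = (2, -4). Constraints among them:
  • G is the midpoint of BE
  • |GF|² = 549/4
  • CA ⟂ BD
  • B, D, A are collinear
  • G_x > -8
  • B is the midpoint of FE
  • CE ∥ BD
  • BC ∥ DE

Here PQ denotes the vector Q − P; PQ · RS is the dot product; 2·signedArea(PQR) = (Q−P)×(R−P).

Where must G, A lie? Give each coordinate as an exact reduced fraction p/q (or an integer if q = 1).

A = (599/370, -3557/370)
G = (-7, 7/2)

1. G_x = -7  [G is the midpoint of BE]
2. G_y = 7/2  [G is the midpoint of BE]
   → G = (-7, 7/2)
3. A_x = 599/370  [B, D, A are collinear ∩ CA ⟂ BD]
4. A_y = -3557/370  [B, D, A are collinear ∩ CA ⟂ BD]
   → A = (599/370, -3557/370)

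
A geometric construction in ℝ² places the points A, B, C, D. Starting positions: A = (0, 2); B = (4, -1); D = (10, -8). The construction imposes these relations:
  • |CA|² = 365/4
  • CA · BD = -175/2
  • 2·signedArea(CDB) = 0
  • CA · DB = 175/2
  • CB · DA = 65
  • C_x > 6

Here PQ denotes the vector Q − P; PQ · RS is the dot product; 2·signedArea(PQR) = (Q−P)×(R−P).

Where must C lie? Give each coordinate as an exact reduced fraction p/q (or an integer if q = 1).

1. C_x = 7  [2·signedArea(CDB) = 0 ∩ CA · DB = 175/2]
2. C_y = -9/2  [2·signedArea(CDB) = 0 ∩ CA · DB = 175/2]
   → C = (7, -9/2)

C = (7, -9/2)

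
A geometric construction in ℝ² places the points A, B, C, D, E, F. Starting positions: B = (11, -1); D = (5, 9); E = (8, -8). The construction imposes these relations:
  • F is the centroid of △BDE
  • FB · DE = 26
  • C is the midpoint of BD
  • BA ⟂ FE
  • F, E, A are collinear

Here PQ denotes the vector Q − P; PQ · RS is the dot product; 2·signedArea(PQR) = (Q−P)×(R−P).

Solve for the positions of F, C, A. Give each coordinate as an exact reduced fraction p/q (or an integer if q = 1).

A = (8, -1)
C = (8, 4)
F = (8, 0)

1. F_x = 8  [F is the centroid of △BDE]
2. F_y = 0  [F is the centroid of △BDE]
   → F = (8, 0)
3. C_x = 8  [C is the midpoint of BD]
4. C_y = 4  [C is the midpoint of BD]
   → C = (8, 4)
5. A_x = 8  [F, E, A are collinear ∩ BA ⟂ FE]
6. A_y = -1  [F, E, A are collinear ∩ BA ⟂ FE]
   → A = (8, -1)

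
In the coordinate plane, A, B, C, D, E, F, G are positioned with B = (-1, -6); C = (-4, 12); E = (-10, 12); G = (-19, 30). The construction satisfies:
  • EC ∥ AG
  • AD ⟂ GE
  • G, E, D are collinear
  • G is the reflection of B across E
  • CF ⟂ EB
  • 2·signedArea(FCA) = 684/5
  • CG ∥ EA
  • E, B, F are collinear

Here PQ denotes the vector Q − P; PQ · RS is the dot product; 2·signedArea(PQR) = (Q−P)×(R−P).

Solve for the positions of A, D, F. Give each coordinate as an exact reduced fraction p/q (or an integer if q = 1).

1. A_x = -25  [EC ∥ AG ∩ CG ∥ EA]
2. A_y = 30  [EC ∥ AG ∩ CG ∥ EA]
   → A = (-25, 30)
3. D_x = -101/5  [G, E, D are collinear ∩ AD ⟂ GE]
4. D_y = 162/5  [G, E, D are collinear ∩ AD ⟂ GE]
   → D = (-101/5, 162/5)
5. F_x = -44/5  [E, B, F are collinear ∩ CF ⟂ EB]
6. F_y = 48/5  [E, B, F are collinear ∩ CF ⟂ EB]
   → F = (-44/5, 48/5)

A = (-25, 30)
D = (-101/5, 162/5)
F = (-44/5, 48/5)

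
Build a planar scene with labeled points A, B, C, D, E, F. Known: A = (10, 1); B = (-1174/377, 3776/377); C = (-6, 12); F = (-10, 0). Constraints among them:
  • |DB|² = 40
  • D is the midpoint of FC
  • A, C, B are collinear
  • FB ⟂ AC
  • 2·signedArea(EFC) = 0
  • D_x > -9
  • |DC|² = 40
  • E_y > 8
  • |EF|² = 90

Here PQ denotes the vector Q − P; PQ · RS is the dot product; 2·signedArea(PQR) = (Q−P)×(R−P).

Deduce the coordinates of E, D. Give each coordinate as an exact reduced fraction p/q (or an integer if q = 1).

1. E_x = -7  [line -12·x + 4·y + -120 = 0 ∩ |EF|² = 90]
2. E_y = 9  [line -12·x + 4·y + -120 = 0 ∩ |EF|² = 90]
   → E = (-7, 9)
3. D_x = -8  [D is the midpoint of FC]
4. D_y = 6  [D is the midpoint of FC]
   → D = (-8, 6)

D = (-8, 6)
E = (-7, 9)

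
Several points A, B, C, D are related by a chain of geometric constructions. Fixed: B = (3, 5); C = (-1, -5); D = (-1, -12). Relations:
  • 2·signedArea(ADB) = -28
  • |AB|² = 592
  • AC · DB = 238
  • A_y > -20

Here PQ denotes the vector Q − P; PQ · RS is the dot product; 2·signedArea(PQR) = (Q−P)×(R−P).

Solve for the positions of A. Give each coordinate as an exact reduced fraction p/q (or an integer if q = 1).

1. A_x = -1  [2·signedArea(ADB) = -28 ∩ AC · DB = 238]
2. A_y = -19  [2·signedArea(ADB) = -28 ∩ AC · DB = 238]
   → A = (-1, -19)

A = (-1, -19)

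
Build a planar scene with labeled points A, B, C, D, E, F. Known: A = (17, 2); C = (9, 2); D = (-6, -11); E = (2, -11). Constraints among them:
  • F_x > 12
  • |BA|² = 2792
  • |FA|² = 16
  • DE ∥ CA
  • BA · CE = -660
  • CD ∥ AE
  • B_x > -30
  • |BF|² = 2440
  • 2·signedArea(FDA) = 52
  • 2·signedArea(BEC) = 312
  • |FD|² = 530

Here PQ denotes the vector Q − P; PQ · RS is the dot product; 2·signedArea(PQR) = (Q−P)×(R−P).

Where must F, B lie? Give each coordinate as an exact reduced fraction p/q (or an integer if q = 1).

B = (-29, -24)
F = (13, 2)

1. F_x = 13  [line -13·x + 23·y + 123 = 0 ∩ |FD|² = 530]
2. F_y = 2  [line -13·x + 23·y + 123 = 0 ∩ |FD|² = 530]
   → F = (13, 2)
3. B_x = -29  [BA · CE = -660 ∩ 2·signedArea(BEC) = 312]
4. B_y = -24  [BA · CE = -660 ∩ 2·signedArea(BEC) = 312]
   → B = (-29, -24)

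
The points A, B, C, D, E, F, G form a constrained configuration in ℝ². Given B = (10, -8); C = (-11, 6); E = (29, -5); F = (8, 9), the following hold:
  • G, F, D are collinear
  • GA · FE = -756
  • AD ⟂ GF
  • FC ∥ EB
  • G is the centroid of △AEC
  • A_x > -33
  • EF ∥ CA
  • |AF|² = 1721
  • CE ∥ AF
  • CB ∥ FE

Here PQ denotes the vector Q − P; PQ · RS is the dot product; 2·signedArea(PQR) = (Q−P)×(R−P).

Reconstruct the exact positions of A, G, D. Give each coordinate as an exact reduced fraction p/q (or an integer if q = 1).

A = (-32, 20)
D = (-10853/370, 1149/370)
G = (-14/3, 7)

1. A_x = -32  [CE ∥ AF ∩ EF ∥ CA]
2. A_y = 20  [CE ∥ AF ∩ EF ∥ CA]
   → A = (-32, 20)
3. G_x = -14/3  [G is the centroid of △AEC]
4. G_y = 7  [G is the centroid of △AEC]
   → G = (-14/3, 7)
5. D_x = -10853/370  [G, F, D are collinear ∩ AD ⟂ GF]
6. D_y = 1149/370  [G, F, D are collinear ∩ AD ⟂ GF]
   → D = (-10853/370, 1149/370)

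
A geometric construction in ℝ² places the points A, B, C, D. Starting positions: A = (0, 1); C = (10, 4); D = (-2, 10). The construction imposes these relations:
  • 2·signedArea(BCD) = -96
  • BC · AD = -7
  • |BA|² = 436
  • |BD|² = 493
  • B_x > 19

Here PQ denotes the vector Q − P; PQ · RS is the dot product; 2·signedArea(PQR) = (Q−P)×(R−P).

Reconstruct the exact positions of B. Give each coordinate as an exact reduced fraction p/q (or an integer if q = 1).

B = (20, 7)

1. B_x = 20  [2·signedArea(BCD) = -96 ∩ BC · AD = -7]
2. B_y = 7  [2·signedArea(BCD) = -96 ∩ BC · AD = -7]
   → B = (20, 7)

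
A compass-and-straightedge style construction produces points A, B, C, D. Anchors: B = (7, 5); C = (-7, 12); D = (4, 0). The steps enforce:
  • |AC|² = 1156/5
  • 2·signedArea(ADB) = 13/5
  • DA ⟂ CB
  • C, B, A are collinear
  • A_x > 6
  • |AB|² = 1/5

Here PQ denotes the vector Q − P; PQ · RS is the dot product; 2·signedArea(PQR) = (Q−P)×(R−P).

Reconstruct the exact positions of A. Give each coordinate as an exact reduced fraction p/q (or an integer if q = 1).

1. A_x = 33/5  [C, B, A are collinear ∩ DA ⟂ CB]
2. A_y = 26/5  [C, B, A are collinear ∩ DA ⟂ CB]
   → A = (33/5, 26/5)

A = (33/5, 26/5)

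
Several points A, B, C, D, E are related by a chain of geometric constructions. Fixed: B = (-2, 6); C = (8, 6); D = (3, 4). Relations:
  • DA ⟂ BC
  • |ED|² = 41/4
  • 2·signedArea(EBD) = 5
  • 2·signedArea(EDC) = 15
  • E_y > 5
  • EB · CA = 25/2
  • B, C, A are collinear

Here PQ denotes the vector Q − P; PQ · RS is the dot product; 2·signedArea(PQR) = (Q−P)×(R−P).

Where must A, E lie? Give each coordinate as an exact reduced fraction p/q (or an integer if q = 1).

A = (3, 6)
E = (1/2, 6)

1. A_x = 3  [B, C, A are collinear ∩ DA ⟂ BC]
2. A_y = 6  [B, C, A are collinear ∩ DA ⟂ BC]
   → A = (3, 6)
3. E_x = 1/2  [EB · CA = 25/2 ∩ 2·signedArea(EDC) = 15]
4. E_y = 6  [EB · CA = 25/2 ∩ 2·signedArea(EDC) = 15]
   → E = (1/2, 6)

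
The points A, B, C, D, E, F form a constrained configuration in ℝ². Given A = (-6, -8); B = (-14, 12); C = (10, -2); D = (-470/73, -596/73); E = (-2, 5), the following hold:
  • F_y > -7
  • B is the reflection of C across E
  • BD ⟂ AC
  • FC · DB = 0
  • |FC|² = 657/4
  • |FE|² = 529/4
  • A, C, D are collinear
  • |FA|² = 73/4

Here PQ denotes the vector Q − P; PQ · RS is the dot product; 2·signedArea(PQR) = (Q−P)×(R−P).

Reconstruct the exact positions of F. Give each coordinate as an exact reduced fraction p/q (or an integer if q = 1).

1. F_x = -2  [line 552/73·x + -1472/73·y + -8464/73 = 0 ∩ |FA|² = 73/4]
2. F_y = -13/2  [line 552/73·x + -1472/73·y + -8464/73 = 0 ∩ |FA|² = 73/4]
   → F = (-2, -13/2)

F = (-2, -13/2)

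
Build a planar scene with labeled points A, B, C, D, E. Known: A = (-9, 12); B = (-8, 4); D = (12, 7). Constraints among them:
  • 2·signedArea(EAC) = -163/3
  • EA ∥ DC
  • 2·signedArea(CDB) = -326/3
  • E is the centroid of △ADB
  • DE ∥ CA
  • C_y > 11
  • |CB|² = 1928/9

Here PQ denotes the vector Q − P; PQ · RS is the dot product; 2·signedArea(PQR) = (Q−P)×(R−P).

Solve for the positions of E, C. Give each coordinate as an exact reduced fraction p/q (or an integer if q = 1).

1. E_x = -5/3  [E is the centroid of △ADB]
2. E_y = 23/3  [E is the centroid of △ADB]
   → E = (-5/3, 23/3)
3. C_x = 14/3  [DE ∥ CA ∩ EA ∥ DC]
4. C_y = 34/3  [DE ∥ CA ∩ EA ∥ DC]
   → C = (14/3, 34/3)

C = (14/3, 34/3)
E = (-5/3, 23/3)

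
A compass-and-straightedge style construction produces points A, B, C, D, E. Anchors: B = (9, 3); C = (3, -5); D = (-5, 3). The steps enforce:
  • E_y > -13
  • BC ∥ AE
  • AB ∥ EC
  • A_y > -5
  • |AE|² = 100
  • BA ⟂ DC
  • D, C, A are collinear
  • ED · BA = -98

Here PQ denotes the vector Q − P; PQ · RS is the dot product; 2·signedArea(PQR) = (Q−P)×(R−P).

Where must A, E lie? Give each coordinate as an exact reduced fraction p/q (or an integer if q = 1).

A = (2, -4)
E = (-4, -12)

1. A_x = 2  [D, C, A are collinear ∩ BA ⟂ DC]
2. A_y = -4  [D, C, A are collinear ∩ BA ⟂ DC]
   → A = (2, -4)
3. E_x = -4  [AB ∥ EC ∩ BC ∥ AE]
4. E_y = -12  [AB ∥ EC ∩ BC ∥ AE]
   → E = (-4, -12)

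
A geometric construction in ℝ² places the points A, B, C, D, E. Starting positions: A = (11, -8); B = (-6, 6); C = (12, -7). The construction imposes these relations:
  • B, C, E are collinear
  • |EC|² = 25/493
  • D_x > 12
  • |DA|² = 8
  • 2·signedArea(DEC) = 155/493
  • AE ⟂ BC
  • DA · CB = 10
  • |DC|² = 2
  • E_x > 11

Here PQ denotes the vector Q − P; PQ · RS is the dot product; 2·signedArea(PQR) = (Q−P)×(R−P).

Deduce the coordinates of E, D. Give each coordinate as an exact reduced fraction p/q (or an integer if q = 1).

1. E_x = 5826/493  [B, C, E are collinear ∩ AE ⟂ BC]
2. E_y = -3386/493  [B, C, E are collinear ∩ AE ⟂ BC]
   → E = (5826/493, -3386/493)
3. D_x = 13  [2·signedArea(DEC) = 155/493 ∩ DA · CB = 10]
4. D_y = -6  [2·signedArea(DEC) = 155/493 ∩ DA · CB = 10]
   → D = (13, -6)

D = (13, -6)
E = (5826/493, -3386/493)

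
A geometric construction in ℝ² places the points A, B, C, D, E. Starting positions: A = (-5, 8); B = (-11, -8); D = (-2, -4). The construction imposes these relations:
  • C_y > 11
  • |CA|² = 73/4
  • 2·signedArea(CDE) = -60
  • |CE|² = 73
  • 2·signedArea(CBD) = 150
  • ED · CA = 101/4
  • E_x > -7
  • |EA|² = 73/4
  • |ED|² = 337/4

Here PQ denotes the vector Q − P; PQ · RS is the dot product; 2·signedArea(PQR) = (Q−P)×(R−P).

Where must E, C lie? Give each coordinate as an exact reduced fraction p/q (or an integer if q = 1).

1. C_x = -7/2  [line -4·x + 9·y + -122 = 0 ∩ |CA|² = 73/4]
2. C_y = 12  [line -4·x + 9·y + -122 = 0 ∩ |CA|² = 73/4]
   → C = (-7/2, 12)
3. E_x = -13/2  [ED · CA = 101/4 ∩ 2·signedArea(CDE) = -60]
4. E_y = 4  [ED · CA = 101/4 ∩ 2·signedArea(CDE) = -60]
   → E = (-13/2, 4)

C = (-7/2, 12)
E = (-13/2, 4)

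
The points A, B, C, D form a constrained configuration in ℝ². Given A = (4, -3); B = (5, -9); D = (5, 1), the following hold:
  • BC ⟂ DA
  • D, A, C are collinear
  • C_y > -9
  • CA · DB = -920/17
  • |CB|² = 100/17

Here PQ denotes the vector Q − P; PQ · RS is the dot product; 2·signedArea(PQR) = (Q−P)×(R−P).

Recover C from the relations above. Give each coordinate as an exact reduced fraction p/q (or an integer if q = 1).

C = (45/17, -143/17)

1. C_x = 45/17  [D, A, C are collinear ∩ BC ⟂ DA]
2. C_y = -143/17  [D, A, C are collinear ∩ BC ⟂ DA]
   → C = (45/17, -143/17)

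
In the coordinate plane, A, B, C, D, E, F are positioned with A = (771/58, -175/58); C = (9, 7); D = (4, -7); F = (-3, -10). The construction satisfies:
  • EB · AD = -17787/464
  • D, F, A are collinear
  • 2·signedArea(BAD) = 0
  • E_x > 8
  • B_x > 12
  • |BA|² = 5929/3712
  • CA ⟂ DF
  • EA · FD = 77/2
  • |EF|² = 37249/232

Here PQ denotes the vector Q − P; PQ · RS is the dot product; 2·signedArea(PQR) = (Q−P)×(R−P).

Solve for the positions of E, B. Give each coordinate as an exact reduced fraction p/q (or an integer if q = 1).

B = (5629/464, -1631/464)
E = (1003/116, -581/116)

1. E_x = 1003/116  [line -7·x + -3·y + 91/2 = 0 ∩ |EF|² = 37249/232]
2. E_y = -581/116  [line -7·x + -3·y + 91/2 = 0 ∩ |EF|² = 37249/232]
   → E = (1003/116, -581/116)
3. B_x = 5629/464  [EB · AD = -17787/464 ∩ 2·signedArea(BAD) = 0]
4. B_y = -1631/464  [EB · AD = -17787/464 ∩ 2·signedArea(BAD) = 0]
   → B = (5629/464, -1631/464)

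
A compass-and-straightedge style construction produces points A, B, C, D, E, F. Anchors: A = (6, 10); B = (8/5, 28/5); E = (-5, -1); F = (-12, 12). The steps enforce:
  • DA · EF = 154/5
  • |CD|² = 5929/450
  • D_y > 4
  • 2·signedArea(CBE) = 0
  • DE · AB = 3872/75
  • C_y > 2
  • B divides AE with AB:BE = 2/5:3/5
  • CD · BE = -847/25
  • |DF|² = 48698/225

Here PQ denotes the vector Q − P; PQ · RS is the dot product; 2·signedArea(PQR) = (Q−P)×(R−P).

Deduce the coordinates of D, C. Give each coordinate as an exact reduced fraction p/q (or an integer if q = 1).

1. D_x = 13/15  [DE · AB = 3872/75 ∩ DA · EF = 154/5]
2. D_y = 73/15  [DE · AB = 3872/75 ∩ DA · EF = 154/5]
   → D = (13/15, 73/15)
3. C_x = -17/10  [2·signedArea(CBE) = 0 ∩ CD · BE = -847/25]
4. C_y = 23/10  [2·signedArea(CBE) = 0 ∩ CD · BE = -847/25]
   → C = (-17/10, 23/10)

C = (-17/10, 23/10)
D = (13/15, 73/15)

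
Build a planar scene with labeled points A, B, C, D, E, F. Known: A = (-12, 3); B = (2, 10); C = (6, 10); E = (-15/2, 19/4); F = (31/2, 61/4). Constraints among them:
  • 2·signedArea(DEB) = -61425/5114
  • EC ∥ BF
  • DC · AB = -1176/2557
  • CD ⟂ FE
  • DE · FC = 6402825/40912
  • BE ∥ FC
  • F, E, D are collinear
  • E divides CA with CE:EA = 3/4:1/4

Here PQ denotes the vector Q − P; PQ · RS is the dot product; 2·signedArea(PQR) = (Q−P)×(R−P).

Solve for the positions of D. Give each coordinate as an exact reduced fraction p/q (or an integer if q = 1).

D = (14460/2557, 27502/2557)

1. D_x = 14460/2557  [F, E, D are collinear ∩ CD ⟂ FE]
2. D_y = 27502/2557  [F, E, D are collinear ∩ CD ⟂ FE]
   → D = (14460/2557, 27502/2557)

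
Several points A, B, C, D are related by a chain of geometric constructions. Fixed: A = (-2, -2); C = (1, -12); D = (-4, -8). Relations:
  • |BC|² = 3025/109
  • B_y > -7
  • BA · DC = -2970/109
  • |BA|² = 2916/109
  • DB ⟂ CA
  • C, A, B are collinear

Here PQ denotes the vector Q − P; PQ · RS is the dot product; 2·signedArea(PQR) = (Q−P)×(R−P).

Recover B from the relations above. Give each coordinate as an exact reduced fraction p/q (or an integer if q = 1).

B = (-56/109, -758/109)

1. B_x = -56/109  [C, A, B are collinear ∩ DB ⟂ CA]
2. B_y = -758/109  [C, A, B are collinear ∩ DB ⟂ CA]
   → B = (-56/109, -758/109)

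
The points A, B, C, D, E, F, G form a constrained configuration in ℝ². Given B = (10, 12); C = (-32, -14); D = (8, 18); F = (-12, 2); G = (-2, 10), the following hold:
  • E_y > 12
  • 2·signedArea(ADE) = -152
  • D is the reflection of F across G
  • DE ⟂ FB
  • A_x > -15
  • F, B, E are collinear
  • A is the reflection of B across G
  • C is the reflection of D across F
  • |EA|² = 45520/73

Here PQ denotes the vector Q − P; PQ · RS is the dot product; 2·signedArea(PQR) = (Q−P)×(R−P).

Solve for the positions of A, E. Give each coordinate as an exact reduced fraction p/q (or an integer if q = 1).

A = (-14, 8)
E = (774/73, 896/73)

1. A_x = -14  [A is the reflection of B across G]
2. A_y = 8  [A is the reflection of B across G]
   → A = (-14, 8)
3. E_x = 774/73  [F, B, E are collinear ∩ DE ⟂ FB]
4. E_y = 896/73  [F, B, E are collinear ∩ DE ⟂ FB]
   → E = (774/73, 896/73)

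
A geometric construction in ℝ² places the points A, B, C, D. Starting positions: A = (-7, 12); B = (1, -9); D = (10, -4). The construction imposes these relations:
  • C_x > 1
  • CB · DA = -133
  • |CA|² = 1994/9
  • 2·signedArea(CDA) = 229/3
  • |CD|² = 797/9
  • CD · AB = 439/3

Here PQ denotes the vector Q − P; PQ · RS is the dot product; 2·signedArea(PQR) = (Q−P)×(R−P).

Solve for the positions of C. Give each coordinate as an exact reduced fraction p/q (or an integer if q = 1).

C = (4/3, -1/3)

1. C_x = 4/3  [2·signedArea(CDA) = 229/3 ∩ CD · AB = 439/3]
2. C_y = -1/3  [2·signedArea(CDA) = 229/3 ∩ CD · AB = 439/3]
   → C = (4/3, -1/3)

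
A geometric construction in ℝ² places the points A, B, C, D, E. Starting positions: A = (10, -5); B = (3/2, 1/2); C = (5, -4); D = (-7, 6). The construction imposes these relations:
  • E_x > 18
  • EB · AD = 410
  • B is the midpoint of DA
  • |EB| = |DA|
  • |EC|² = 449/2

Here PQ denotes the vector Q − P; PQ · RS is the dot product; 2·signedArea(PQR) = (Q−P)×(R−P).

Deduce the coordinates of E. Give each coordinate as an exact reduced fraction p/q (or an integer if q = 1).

1. E_x = 37/2  [line 17·x + -11·y + -430 = 0 ∩ |EC|² = 449/2]
2. E_y = -21/2  [line 17·x + -11·y + -430 = 0 ∩ |EC|² = 449/2]
   → E = (37/2, -21/2)

E = (37/2, -21/2)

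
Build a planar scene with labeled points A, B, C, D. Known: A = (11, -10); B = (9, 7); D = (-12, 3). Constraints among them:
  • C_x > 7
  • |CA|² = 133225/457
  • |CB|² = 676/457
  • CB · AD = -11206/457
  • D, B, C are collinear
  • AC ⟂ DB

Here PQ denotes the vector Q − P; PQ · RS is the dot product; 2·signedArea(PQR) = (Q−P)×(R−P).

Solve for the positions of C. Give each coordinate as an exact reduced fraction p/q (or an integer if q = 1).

1. C_x = 3567/457  [D, B, C are collinear ∩ AC ⟂ DB]
2. C_y = 3095/457  [D, B, C are collinear ∩ AC ⟂ DB]
   → C = (3567/457, 3095/457)

C = (3567/457, 3095/457)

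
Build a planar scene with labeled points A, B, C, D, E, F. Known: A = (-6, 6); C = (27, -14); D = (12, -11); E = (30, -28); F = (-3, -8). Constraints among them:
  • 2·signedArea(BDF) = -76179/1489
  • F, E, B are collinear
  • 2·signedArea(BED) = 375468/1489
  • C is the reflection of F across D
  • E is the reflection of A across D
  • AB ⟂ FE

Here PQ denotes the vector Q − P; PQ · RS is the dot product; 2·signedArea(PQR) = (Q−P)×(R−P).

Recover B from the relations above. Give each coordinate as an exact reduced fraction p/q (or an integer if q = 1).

B = (-16974/1489, -4332/1489)

1. B_x = -16974/1489  [F, E, B are collinear ∩ AB ⟂ FE]
2. B_y = -4332/1489  [F, E, B are collinear ∩ AB ⟂ FE]
   → B = (-16974/1489, -4332/1489)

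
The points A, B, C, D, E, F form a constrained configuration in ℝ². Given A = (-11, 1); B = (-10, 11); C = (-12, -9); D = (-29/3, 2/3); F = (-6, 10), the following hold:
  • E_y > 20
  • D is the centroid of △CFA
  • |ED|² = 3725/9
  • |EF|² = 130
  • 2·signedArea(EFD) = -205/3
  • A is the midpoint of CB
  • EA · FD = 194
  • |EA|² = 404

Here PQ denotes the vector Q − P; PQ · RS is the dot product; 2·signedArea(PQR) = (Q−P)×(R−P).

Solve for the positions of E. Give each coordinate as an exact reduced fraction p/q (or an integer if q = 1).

1. E_x = -9  [2·signedArea(EFD) = -205/3 ∩ EA · FD = 194]
2. E_y = 21  [2·signedArea(EFD) = -205/3 ∩ EA · FD = 194]
   → E = (-9, 21)

E = (-9, 21)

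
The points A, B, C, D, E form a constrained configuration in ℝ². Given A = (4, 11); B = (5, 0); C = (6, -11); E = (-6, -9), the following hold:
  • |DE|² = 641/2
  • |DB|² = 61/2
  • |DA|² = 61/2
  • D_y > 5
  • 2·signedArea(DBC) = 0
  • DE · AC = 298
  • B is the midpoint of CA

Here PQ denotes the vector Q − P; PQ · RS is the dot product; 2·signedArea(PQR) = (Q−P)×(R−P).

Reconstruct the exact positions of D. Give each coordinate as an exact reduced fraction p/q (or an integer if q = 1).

D = (9/2, 11/2)

1. D_x = 9/2  [2·signedArea(DBC) = 0 ∩ DE · AC = 298]
2. D_y = 11/2  [2·signedArea(DBC) = 0 ∩ DE · AC = 298]
   → D = (9/2, 11/2)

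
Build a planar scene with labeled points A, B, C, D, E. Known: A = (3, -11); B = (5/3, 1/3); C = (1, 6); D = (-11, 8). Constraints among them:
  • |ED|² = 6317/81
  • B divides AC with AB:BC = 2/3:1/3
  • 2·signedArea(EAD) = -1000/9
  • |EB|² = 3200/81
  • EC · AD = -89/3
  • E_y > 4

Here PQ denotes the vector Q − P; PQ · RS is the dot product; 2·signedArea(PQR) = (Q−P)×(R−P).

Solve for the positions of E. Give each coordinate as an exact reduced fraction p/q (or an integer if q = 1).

1. E_x = -25/9  [EC · AD = -89/3 ∩ 2·signedArea(EAD) = -1000/9]
2. E_y = 43/9  [EC · AD = -89/3 ∩ 2·signedArea(EAD) = -1000/9]
   → E = (-25/9, 43/9)

E = (-25/9, 43/9)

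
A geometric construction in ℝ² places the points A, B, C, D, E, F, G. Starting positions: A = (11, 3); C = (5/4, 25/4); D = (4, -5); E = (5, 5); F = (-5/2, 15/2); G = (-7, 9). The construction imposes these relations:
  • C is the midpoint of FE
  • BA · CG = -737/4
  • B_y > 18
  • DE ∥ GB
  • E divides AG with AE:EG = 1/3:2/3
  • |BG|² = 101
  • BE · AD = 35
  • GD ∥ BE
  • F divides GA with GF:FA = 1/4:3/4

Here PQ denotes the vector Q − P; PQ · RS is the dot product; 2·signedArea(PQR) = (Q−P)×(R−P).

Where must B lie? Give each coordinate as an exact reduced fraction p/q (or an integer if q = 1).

1. B_x = -6  [GD ∥ BE ∩ DE ∥ GB]
2. B_y = 19  [GD ∥ BE ∩ DE ∥ GB]
   → B = (-6, 19)

B = (-6, 19)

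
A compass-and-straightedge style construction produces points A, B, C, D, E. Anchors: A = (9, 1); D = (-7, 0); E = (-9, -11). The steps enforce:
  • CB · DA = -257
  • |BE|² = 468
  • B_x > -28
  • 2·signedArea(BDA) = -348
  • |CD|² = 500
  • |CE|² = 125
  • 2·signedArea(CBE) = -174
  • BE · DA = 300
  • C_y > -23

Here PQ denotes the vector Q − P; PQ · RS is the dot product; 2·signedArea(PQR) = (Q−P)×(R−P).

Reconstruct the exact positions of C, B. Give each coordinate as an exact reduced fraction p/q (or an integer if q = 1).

1. B_x = -27  [BE · DA = 300 ∩ 2·signedArea(BDA) = -348]
2. B_y = -23  [BE · DA = 300 ∩ 2·signedArea(BDA) = -348]
   → B = (-27, -23)
3. C_x = -11  [2·signedArea(CBE) = -174 ∩ CB · DA = -257]
4. C_y = -22  [2·signedArea(CBE) = -174 ∩ CB · DA = -257]
   → C = (-11, -22)

B = (-27, -23)
C = (-11, -22)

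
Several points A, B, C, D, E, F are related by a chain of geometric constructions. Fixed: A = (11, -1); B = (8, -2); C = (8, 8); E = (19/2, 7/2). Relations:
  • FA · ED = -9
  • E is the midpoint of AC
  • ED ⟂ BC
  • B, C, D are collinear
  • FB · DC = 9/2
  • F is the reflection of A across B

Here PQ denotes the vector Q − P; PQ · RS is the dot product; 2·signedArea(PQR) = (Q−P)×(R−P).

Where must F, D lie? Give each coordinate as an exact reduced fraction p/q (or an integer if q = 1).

D = (8, 7/2)
F = (5, -3)

1. F_x = 5  [F is the reflection of A across B]
2. F_y = -3  [F is the reflection of A across B]
   → F = (5, -3)
3. D_x = 8  [B, C, D are collinear ∩ ED ⟂ BC]
4. D_y = 7/2  [B, C, D are collinear ∩ ED ⟂ BC]
   → D = (8, 7/2)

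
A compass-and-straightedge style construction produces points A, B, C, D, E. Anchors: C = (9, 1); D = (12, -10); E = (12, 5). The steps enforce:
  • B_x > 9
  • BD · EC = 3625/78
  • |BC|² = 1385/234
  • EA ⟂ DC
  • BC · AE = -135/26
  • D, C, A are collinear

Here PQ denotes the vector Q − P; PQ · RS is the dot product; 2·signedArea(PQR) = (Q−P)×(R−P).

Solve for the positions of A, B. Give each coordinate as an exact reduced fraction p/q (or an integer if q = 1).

1. A_x = 213/26  [D, C, A are collinear ∩ EA ⟂ DC]
2. A_y = 103/26  [D, C, A are collinear ∩ EA ⟂ DC]
   → A = (213/26, 103/26)
3. B_x = 253/26  [BD · EC = 3625/78 ∩ BC · AE = -135/26]
4. B_y = 259/78  [BD · EC = 3625/78 ∩ BC · AE = -135/26]
   → B = (253/26, 259/78)

A = (213/26, 103/26)
B = (253/26, 259/78)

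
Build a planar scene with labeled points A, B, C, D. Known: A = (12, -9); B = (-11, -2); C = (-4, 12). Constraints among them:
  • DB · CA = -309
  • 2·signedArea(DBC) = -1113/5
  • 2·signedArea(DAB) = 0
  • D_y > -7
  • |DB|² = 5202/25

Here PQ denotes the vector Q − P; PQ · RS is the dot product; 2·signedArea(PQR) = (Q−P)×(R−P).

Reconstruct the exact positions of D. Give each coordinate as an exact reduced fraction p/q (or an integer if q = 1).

1. D_x = 14/5  [2·signedArea(DAB) = 0 ∩ DB · CA = -309]
2. D_y = -31/5  [2·signedArea(DAB) = 0 ∩ DB · CA = -309]
   → D = (14/5, -31/5)

D = (14/5, -31/5)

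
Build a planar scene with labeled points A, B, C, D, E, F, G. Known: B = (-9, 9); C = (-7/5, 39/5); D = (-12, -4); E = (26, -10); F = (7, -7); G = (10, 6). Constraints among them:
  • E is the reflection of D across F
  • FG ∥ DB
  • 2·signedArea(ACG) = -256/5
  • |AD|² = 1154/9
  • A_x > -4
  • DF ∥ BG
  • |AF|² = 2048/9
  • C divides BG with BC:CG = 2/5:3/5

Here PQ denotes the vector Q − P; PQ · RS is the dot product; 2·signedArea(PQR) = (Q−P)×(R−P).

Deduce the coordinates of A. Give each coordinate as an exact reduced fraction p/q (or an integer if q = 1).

1. A_x = -11/3  [line 9/5·x + 57/5·y + -176/5 = 0 ∩ |AD|² = 1154/9]
2. A_y = 11/3  [line 9/5·x + 57/5·y + -176/5 = 0 ∩ |AD|² = 1154/9]
   → A = (-11/3, 11/3)

A = (-11/3, 11/3)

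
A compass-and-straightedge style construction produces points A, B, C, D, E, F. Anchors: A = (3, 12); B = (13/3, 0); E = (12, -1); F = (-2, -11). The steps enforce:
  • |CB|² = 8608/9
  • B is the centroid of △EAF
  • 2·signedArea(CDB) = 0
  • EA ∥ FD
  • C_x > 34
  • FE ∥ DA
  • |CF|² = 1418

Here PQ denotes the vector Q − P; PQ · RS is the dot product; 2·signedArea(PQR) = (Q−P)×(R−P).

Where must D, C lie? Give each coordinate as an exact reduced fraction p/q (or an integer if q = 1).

C = (35, -4)
D = (-11, 2)

1. D_x = -11  [FE ∥ DA ∩ EA ∥ FD]
2. D_y = 2  [FE ∥ DA ∩ EA ∥ FD]
   → D = (-11, 2)
3. C_x = 35  [line 2·x + 46/3·y + -26/3 = 0 ∩ |CB|² = 8608/9]
4. C_y = -4  [line 2·x + 46/3·y + -26/3 = 0 ∩ |CB|² = 8608/9]
   → C = (35, -4)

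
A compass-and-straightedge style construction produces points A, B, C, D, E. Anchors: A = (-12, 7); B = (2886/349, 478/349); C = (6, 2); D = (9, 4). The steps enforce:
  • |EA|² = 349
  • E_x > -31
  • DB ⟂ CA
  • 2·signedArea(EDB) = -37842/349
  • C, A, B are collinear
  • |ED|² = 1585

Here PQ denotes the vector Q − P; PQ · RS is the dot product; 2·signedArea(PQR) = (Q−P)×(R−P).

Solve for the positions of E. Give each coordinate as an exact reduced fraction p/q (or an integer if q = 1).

1. E_x = -30  [line 918/349·x + -255/349·y + 30600/349 = 0 ∩ |EA|² = 349]
2. E_y = 12  [line 918/349·x + -255/349·y + 30600/349 = 0 ∩ |EA|² = 349]
   → E = (-30, 12)

E = (-30, 12)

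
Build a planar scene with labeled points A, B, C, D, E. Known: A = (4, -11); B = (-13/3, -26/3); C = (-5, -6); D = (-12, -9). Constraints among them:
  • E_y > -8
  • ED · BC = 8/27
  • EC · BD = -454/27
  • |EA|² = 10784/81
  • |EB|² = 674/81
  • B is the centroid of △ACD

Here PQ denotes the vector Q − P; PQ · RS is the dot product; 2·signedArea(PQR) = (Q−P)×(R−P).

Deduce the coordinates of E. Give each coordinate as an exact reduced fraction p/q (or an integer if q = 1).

1. E_x = -64/9  [ED · BC = 8/27 ∩ EC · BD = -454/27]
2. E_y = -71/9  [ED · BC = 8/27 ∩ EC · BD = -454/27]
   → E = (-64/9, -71/9)

E = (-64/9, -71/9)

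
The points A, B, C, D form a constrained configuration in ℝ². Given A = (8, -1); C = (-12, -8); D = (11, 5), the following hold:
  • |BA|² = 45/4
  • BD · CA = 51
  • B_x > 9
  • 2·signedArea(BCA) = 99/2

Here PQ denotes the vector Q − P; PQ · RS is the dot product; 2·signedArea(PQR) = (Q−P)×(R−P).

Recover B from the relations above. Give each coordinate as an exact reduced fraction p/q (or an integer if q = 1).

1. B_x = 19/2  [2·signedArea(BCA) = 99/2 ∩ BD · CA = 51]
2. B_y = 2  [2·signedArea(BCA) = 99/2 ∩ BD · CA = 51]
   → B = (19/2, 2)

B = (19/2, 2)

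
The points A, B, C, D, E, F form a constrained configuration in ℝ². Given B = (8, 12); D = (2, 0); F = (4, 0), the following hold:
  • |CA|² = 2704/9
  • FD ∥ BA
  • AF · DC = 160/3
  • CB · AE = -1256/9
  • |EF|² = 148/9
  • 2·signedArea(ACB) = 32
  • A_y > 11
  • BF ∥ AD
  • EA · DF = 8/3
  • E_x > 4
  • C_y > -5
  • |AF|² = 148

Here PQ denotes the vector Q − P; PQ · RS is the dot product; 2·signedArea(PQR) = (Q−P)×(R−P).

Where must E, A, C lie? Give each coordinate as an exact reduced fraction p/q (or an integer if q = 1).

A = (6, 12)
C = (-2/3, -4)
E = (14/3, 4)

1. A_x = 6  [BF ∥ AD ∩ FD ∥ BA]
2. A_y = 12  [BF ∥ AD ∩ FD ∥ BA]
   → A = (6, 12)
3. C_x = -2/3  [AF · DC = 160/3 ∩ 2·signedArea(ACB) = 32]
4. C_y = -4  [AF · DC = 160/3 ∩ 2·signedArea(ACB) = 32]
   → C = (-2/3, -4)
5. E_x = 14/3  [EA · DF = 8/3 ∩ CB · AE = -1256/9]
6. E_y = 4  [EA · DF = 8/3 ∩ CB · AE = -1256/9]
   → E = (14/3, 4)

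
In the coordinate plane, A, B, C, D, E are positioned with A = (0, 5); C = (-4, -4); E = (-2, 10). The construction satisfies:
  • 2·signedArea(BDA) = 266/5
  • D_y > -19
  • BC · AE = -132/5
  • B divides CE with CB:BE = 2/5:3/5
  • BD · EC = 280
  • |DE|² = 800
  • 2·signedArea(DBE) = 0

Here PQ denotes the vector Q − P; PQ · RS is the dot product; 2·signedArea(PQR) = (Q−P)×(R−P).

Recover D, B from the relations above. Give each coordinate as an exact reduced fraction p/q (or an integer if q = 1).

1. B_x = -16/5  [B divides CE with CB:BE = 2/5:3/5]
2. B_y = 8/5  [B divides CE with CB:BE = 2/5:3/5]
   → B = (-16/5, 8/5)
3. D_x = -6  [2·signedArea(DBE) = 0 ∩ 2·signedArea(BDA) = 266/5]
4. D_y = -18  [2·signedArea(DBE) = 0 ∩ 2·signedArea(BDA) = 266/5]
   → D = (-6, -18)

B = (-16/5, 8/5)
D = (-6, -18)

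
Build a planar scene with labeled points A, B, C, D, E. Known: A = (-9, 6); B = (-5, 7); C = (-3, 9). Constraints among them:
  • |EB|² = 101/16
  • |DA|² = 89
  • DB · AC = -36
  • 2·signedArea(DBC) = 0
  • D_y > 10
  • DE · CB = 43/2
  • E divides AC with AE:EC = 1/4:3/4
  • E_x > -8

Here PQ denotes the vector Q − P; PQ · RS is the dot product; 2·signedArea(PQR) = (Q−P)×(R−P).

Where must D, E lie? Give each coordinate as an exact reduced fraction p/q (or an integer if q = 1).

D = (-1, 11)
E = (-15/2, 27/4)

1. D_x = -1  [2·signedArea(DBC) = 0 ∩ DB · AC = -36]
2. D_y = 11  [2·signedArea(DBC) = 0 ∩ DB · AC = -36]
   → D = (-1, 11)
3. E_x = -15/2  [E divides AC with AE:EC = 1/4:3/4]
4. E_y = 27/4  [E divides AC with AE:EC = 1/4:3/4]
   → E = (-15/2, 27/4)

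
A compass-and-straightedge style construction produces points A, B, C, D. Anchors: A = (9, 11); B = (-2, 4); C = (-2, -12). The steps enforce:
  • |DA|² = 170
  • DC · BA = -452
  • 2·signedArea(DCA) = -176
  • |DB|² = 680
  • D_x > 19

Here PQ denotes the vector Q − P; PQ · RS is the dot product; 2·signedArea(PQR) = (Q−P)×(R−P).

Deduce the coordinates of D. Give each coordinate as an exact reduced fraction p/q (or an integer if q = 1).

D = (20, 18)

1. D_x = 20  [DC · BA = -452 ∩ 2·signedArea(DCA) = -176]
2. D_y = 18  [DC · BA = -452 ∩ 2·signedArea(DCA) = -176]
   → D = (20, 18)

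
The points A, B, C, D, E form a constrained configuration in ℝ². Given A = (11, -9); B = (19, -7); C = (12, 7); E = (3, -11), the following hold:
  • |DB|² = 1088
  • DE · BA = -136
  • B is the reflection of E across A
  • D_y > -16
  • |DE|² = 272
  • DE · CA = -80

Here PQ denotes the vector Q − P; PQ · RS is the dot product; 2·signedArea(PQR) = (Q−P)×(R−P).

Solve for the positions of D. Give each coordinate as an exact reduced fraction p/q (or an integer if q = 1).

1. D_x = -13  [DE · CA = -80 ∩ DE · BA = -136]
2. D_y = -15  [DE · CA = -80 ∩ DE · BA = -136]
   → D = (-13, -15)

D = (-13, -15)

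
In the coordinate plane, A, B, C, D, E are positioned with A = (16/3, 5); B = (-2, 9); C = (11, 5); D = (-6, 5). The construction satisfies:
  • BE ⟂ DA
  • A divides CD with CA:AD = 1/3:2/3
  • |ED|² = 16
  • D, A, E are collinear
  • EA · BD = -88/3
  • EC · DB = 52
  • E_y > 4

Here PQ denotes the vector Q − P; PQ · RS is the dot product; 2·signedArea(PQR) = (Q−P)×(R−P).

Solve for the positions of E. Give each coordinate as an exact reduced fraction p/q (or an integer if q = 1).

1. E_x = -2  [D, A, E are collinear ∩ BE ⟂ DA]
2. E_y = 5  [D, A, E are collinear ∩ BE ⟂ DA]
   → E = (-2, 5)

E = (-2, 5)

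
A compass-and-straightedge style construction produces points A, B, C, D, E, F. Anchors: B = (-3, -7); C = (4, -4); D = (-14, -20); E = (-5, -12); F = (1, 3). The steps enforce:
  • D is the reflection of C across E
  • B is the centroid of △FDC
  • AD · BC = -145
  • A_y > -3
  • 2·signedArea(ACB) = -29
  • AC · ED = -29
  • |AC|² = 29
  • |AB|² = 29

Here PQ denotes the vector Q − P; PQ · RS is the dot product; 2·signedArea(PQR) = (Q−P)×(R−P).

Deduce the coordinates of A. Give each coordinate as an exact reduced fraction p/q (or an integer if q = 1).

1. A_x = -1  [AC · ED = -29 ∩ 2·signedArea(ACB) = -29]
2. A_y = -2  [AC · ED = -29 ∩ 2·signedArea(ACB) = -29]
   → A = (-1, -2)

A = (-1, -2)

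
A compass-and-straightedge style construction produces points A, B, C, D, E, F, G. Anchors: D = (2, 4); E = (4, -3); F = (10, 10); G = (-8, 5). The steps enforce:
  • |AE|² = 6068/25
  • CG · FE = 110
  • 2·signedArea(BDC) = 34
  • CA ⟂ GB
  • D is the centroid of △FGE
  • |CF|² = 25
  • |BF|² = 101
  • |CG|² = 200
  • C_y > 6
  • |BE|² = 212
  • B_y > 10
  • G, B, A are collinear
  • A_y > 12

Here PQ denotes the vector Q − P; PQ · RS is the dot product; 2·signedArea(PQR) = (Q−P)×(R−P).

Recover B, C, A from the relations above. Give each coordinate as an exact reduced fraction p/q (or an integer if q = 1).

1. C_x = 6  [line 6·x + 13·y + -127 = 0 ∩ |CF|² = 25]
2. C_y = 7  [line 6·x + 13·y + -127 = 0 ∩ |CF|² = 25]
   → C = (6, 7)
3. B_x = 0  [line -3·x + 4·y + -44 = 0 ∩ |BE|² = 212]
4. B_y = 11  [line -3·x + 4·y + -44 = 0 ∩ |BE|² = 212]
   → B = (0, 11)
5. A_x = 48/25  [G, B, A are collinear ∩ CA ⟂ GB]
6. A_y = 311/25  [G, B, A are collinear ∩ CA ⟂ GB]
   → A = (48/25, 311/25)

A = (48/25, 311/25)
B = (0, 11)
C = (6, 7)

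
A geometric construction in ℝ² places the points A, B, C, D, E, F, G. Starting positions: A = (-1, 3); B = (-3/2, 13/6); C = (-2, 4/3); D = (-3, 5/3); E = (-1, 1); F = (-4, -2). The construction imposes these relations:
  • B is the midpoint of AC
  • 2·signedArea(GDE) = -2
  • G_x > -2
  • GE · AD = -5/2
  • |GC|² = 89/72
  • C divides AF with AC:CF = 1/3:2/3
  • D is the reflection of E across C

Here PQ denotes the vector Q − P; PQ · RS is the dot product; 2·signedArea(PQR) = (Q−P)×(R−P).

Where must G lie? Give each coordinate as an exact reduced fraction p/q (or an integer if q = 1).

1. G_x = -7/4  [2·signedArea(GDE) = -2 ∩ GE · AD = -5/2]
2. G_y = 1/4  [2·signedArea(GDE) = -2 ∩ GE · AD = -5/2]
   → G = (-7/4, 1/4)

G = (-7/4, 1/4)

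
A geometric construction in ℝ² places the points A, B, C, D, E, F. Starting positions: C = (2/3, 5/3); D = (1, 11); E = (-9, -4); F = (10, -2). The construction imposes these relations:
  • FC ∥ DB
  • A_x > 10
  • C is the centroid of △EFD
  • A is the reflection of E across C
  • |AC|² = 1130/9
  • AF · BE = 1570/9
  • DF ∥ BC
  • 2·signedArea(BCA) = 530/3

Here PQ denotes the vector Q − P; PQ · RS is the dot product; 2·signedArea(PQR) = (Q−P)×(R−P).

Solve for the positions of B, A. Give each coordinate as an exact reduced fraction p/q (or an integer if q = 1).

A = (31/3, 22/3)
B = (-25/3, 44/3)

1. B_x = -25/3  [DF ∥ BC ∩ FC ∥ DB]
2. B_y = 44/3  [DF ∥ BC ∩ FC ∥ DB]
   → B = (-25/3, 44/3)
3. A_x = 31/3  [A is the reflection of E across C]
4. A_y = 22/3  [A is the reflection of E across C]
   → A = (31/3, 22/3)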